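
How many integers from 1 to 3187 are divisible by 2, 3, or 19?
⌊3187/2⌋+⌊3187/3⌋+⌊3187/19⌋ - ⌊3187/6⌋-⌊3187/38⌋-⌊3187/57⌋ + ⌊3187/114⌋ = 1593+1062+167 - 531-83-55 + 27 = 2180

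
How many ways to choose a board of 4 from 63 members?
C(63,4) = 63!/(4!×59!) = 595665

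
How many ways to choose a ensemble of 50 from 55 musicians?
C(55,50) = 55!/(50!×5!) = 3478761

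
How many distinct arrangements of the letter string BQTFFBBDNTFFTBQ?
15! / (4! × 1! × 2! × 4! × 1! × 3!) = 189189000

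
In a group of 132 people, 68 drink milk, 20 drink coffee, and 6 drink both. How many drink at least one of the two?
|A∪B| = |A| + |B| - |A∩B| = 68 + 20 - 6 = 82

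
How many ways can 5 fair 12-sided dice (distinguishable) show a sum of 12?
Coefficient of x^12 in (x + x² + ... + x^12)^5. By inclusion-exclusion on dice exceeding 12: Σ_j (-1)^j C(5,j)·C(12-1-12j, 4) = C(5,0)·C(11,4) = 1·330 = 330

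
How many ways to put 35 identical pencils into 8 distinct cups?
C(35+8-1, 8-1) = C(42, 7) = 26978328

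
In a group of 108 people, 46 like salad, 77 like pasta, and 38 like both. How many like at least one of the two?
|A∪B| = |A| + |B| - |A∩B| = 46 + 77 - 38 = 85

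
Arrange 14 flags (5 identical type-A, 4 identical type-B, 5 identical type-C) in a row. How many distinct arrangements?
14! / (5! × 4! × 5!) = 252252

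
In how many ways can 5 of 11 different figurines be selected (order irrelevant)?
C(11,5) = 11!/(5!×6!) = 462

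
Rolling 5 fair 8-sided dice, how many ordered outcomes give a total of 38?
Coefficient of x^38 in (x + x² + ... + x^8)^5. By inclusion-exclusion on dice exceeding 8: Σ_j (-1)^j C(5,j)·C(38-1-8j, 4) = C(5,0)·C(37,4) - C(5,1)·C(29,4) + C(5,2)·C(21,4) - C(5,3)·C(13,4) + C(5,4)·C(5,4) = 1·66045 - 5·23751 + 10·5985 - 10·715 + 5·5 = 15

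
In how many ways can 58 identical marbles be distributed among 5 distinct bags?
C(58+5-1, 5-1) = C(62, 4) = 557845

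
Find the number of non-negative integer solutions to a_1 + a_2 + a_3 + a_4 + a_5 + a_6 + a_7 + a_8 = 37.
C(37+8-1, 8-1) = C(44, 7) = 38320568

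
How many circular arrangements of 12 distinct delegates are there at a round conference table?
Circular: fix one position, arrange the rest. (12-1)! = 39916800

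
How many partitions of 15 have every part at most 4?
Let r_j(i) = number of partitions of i into parts ≤ j, for i = 0..15. r_1(i) = 1 for all i; r_j(i) = r_{j-1}(i) + r_j(i-j). Rows j = 2..4: ≤2: 1 1 2 2 3 3 4 4 5 5 6 6 7 7 8 8; ≤3: 1 1 2 3 4 5 7 8 10 12 14 16 19 21 24 27; ≤4: 1 1 2 3 5 6 9 11 15 18 23 27 34 39 47 54. r_4(15) = 54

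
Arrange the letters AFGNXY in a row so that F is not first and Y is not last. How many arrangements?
By inclusion-exclusion: 6! - 2×(6-1)! + (6-2)! = 720 - 240 + 24 = 504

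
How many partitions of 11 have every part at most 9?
Let r_j(i) = number of partitions of i into parts ≤ j, for i = 0..11. r_1(i) = 1 for all i; r_j(i) = r_{j-1}(i) + r_j(i-j). Rows j = 2..9: ≤2: 1 1 2 2 3 3 4 4 5 5 6 6; ≤3: 1 1 2 3 4 5 7 8 10 12 14 16; ≤4: 1 1 2 3 5 6 9 11 15 18 23 27; ≤5: 1 1 2 3 5 7 10 13 18 23 30 37; ≤6: 1 1 2 3 5 7 11 14 20 26 35 44; ≤7: 1 1 2 3 5 7 11 15 21 28 38 49; ≤8: 1 1 2 3 5 7 11 15 22 29 40 52; ≤9: 1 1 2 3 5 7 11 15 22 30 41 54. r_9(11) = 54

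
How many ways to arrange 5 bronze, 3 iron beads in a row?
8! / (5! × 3!) = 56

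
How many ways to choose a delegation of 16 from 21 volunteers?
C(21,16) = 21!/(16!×5!) = 20349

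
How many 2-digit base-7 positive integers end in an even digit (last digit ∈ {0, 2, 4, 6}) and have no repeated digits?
Last∈{0,2,4,6}. Last=0: 6. Last nonzero: 3×5×P(5,0) = 15. Total = 21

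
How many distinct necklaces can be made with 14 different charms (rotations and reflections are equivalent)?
(14-1)!/2 = 6227020800/2 = 3113510400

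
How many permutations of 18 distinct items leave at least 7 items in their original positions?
Exactly j fixed points: C(18,j)·!(18-j); sum over j ≥ 7 (derangement numbers via !m = (m-1)·(!(m-1) + !(m-2)): !0..!11 = 1, 0, 1, 2, 9, 44, 265, 1854, 14833, 133496, 1334961, 14684570). Σ_{j=7}^{18} C(18,j)·!(18-j) = C(18,7)·!11 + C(18,8)·!10 + C(18,9)·!9 + C(18,10)·!8 + C(18,11)·!7 + C(18,12)·!6 + C(18,13)·!5 + C(18,14)·!4 + C(18,15)·!3 + C(18,16)·!2 + C(18,17)·!1 + C(18,18)·!0 = 31824·14684570 + 43758·1334961 + 48620·133496 + 43758·14833 + 31824·1854 + 18564·265 + 8568·44 + 3060·9 + 816·2 + 153·1 + 18·0 + 1·1 = 532940944526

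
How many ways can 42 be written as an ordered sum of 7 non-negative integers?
C(42+7-1, 7-1) = C(48, 6) = 12271512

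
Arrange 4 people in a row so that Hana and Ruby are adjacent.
Treat as block: (4-1)! × 2! = 6 × 2 = 12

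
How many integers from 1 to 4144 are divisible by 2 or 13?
⌊4144/2⌋ + ⌊4144/13⌋ - ⌊4144/26⌋ = 2072 + 318 - 159 = 2231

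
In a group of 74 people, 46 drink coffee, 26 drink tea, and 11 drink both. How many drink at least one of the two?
|A∪B| = |A| + |B| - |A∩B| = 46 + 26 - 11 = 61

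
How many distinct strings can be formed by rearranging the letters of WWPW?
4! / (3! × 1!) = 4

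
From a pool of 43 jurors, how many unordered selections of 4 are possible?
C(43,4) = 43!/(4!×39!) = 123410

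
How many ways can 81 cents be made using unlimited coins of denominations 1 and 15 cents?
Coefficient of x^81 in 1/(1-x^1) · 1/(1-x^15). Use j coins of 15 for j = 0..⌊81/15⌋ = 5, the rest in 1s: 5 + 1 = 6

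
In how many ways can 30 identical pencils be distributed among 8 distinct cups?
C(30+8-1, 8-1) = C(37, 7) = 10295472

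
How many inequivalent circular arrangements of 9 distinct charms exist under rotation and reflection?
(9-1)!/2 = 40320/2 = 20160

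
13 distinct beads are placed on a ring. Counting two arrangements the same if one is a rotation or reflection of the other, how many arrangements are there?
(13-1)!/2 = 479001600/2 = 239500800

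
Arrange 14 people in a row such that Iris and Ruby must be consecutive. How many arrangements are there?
Treat the 2 as one block: (14-2+1)! × 2! = 6227020800 × 2 = 12454041600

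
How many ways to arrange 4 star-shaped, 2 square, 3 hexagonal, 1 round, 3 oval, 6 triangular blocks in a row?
19! / (4! × 2! × 3! × 1! × 3! × 6!) = 97772875200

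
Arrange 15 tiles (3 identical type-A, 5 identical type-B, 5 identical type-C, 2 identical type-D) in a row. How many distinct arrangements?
15! / (3! × 5! × 5! × 2!) = 7567560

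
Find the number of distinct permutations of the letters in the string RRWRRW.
6! / (2! × 4!) = 15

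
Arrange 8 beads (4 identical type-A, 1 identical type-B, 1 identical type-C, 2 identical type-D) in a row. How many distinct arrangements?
8! / (4! × 1! × 1! × 2!) = 840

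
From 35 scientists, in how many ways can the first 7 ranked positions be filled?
P(35,7) = 35!/(35-7)! = 33891580800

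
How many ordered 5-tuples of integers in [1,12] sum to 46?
Coefficient of x^46 in (x + x² + ... + x^12)^5. By inclusion-exclusion on dice exceeding 12: Σ_j (-1)^j C(5,j)·C(46-1-12j, 4) = C(5,0)·C(45,4) - C(5,1)·C(33,4) + C(5,2)·C(21,4) - C(5,3)·C(9,4) = 1·148995 - 5·40920 + 10·5985 - 10·126 = 2985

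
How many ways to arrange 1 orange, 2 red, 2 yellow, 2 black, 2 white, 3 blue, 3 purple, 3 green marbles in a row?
18! / (1! × 2! × 2! × 2! × 2! × 3! × 3! × 3!) = 1852538688000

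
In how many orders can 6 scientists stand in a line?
6! = 720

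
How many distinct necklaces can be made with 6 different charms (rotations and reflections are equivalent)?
(6-1)!/2 = 120/2 = 60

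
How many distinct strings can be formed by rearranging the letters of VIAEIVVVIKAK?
12! / (2! × 4! × 3! × 1! × 2!) = 831600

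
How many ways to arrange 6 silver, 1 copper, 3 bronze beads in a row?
10! / (6! × 1! × 3!) = 840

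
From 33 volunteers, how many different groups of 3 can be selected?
C(33,3) = 33!/(3!×30!) = 5456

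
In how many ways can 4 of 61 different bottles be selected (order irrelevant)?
C(61,4) = 61!/(4!×57!) = 521855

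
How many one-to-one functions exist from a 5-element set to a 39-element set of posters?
P(39,5) = 39!/(39-5)! = 69090840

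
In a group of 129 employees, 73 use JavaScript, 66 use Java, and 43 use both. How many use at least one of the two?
|A∪B| = |A| + |B| - |A∩B| = 73 + 66 - 43 = 96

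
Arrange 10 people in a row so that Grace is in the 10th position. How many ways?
Fix one position: (10-1)! = 362880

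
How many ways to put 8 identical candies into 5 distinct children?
C(8+5-1, 5-1) = C(12, 4) = 495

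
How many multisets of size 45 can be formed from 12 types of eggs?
C(45+12-1, 12-1) = C(56, 11) = 148902215280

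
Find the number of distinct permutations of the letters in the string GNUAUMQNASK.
11! / (1! × 2! × 2! × 1! × 2! × 1! × 1! × 1!) = 4989600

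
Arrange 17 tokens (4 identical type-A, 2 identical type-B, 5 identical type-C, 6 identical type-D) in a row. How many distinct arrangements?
17! / (4! × 2! × 5! × 6!) = 85765680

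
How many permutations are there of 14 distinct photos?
14! = 87178291200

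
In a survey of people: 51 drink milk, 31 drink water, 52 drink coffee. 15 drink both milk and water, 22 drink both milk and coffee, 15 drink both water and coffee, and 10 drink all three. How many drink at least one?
|A∪B∪C| = 51+31+52-15-22-15+10 = 92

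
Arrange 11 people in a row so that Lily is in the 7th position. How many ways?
Fix one position: (11-1)! = 3628800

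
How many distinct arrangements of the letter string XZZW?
4! / (1! × 2! × 1!) = 12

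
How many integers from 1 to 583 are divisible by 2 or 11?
⌊583/2⌋ + ⌊583/11⌋ - ⌊583/22⌋ = 291 + 53 - 26 = 318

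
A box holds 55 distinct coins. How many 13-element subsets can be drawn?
C(55,13) = 55!/(13!×42!) = 1451182990950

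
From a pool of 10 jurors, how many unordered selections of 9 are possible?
C(10,9) = 10!/(9!×1!) = 10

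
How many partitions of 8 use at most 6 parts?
By conjugation, equals partitions of 8 into parts ≤ 6. Let r_j(i) = number of partitions of i into parts ≤ j, for i = 0..8. r_1(i) = 1 for all i; r_j(i) = r_{j-1}(i) + r_j(i-j). Rows j = 2..6: ≤2: 1 1 2 2 3 3 4 4 5; ≤3: 1 1 2 3 4 5 7 8 10; ≤4: 1 1 2 3 5 6 9 11 15; ≤5: 1 1 2 3 5 7 10 13 18; ≤6: 1 1 2 3 5 7 11 14 20. r_6(8) = 20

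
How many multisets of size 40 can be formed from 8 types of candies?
C(40+8-1, 8-1) = C(47, 7) = 62891499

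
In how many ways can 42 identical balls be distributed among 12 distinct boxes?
C(42+12-1, 12-1) = C(53, 11) = 76223753060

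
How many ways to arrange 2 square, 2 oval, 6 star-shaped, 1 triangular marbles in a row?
11! / (2! × 2! × 6! × 1!) = 13860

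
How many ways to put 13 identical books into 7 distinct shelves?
C(13+7-1, 7-1) = C(19, 6) = 27132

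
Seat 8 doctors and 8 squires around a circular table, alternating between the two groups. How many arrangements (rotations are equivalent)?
Fix one of the doctors: (8-1)! ways for the remaining doctors, × 8! ways for the squires = 5040 × 40320 = 203212800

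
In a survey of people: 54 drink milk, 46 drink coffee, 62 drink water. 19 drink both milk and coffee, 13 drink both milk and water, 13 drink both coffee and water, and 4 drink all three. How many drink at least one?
|A∪B∪C| = 54+46+62-19-13-13+4 = 121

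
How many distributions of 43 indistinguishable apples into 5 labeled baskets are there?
C(43+5-1, 5-1) = C(47, 4) = 178365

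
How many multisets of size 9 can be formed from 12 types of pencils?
C(9+12-1, 12-1) = C(20, 11) = 167960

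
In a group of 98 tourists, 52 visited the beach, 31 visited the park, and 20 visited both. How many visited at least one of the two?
|A∪B| = |A| + |B| - |A∩B| = 52 + 31 - 20 = 63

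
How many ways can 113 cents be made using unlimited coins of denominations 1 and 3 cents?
Coefficient of x^113 in 1/(1-x^1) · 1/(1-x^3). Use j coins of 3 for j = 0..⌊113/3⌋ = 37, the rest in 1s: 37 + 1 = 38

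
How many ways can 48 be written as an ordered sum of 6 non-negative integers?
C(48+6-1, 6-1) = C(53, 5) = 2869685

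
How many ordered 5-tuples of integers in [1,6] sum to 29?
Coefficient of x^29 in (x + x² + ... + x^6)^5. By inclusion-exclusion on dice exceeding 6: Σ_j (-1)^j C(5,j)·C(29-1-6j, 4) = C(5,0)·C(28,4) - C(5,1)·C(22,4) + C(5,2)·C(16,4) - C(5,3)·C(10,4) + C(5,4)·C(4,4) = 1·20475 - 5·7315 + 10·1820 - 10·210 + 5·1 = 5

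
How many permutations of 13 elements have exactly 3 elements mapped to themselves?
Choose the 3 fixed points C(13,3) = 286, derange the rest: !10 = Σ_{j=0}^{10} (-1)^j·10!/j! = 3628800 - 3628800 + 1814400 - 604800 + 151200 - 30240 + 5040 - 720 + 90 - 10 + 1 = 1334961. Product = 286 × 1334961 = 381798846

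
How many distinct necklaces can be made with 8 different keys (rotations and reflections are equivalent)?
(8-1)!/2 = 5040/2 = 2520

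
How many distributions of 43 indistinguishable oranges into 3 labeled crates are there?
C(43+3-1, 3-1) = C(45, 2) = 990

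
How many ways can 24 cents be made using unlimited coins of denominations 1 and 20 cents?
Coefficient of x^24 in 1/(1-x^1) · 1/(1-x^20). Use j coins of 20 for j = 0..⌊24/20⌋ = 1, the rest in 1s: 1 + 1 = 2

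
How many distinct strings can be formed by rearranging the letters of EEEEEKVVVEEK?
12! / (2! × 7! × 3!) = 7920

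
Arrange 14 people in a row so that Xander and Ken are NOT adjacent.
Total - adjacent = 14! - (14-1)!×2 = 87178291200 - 12454041600 = 74724249600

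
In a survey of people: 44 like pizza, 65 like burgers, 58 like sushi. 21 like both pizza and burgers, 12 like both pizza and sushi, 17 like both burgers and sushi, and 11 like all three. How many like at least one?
|A∪B∪C| = 44+65+58-21-12-17+11 = 128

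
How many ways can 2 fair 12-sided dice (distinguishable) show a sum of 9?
Coefficient of x^9 in (x + x² + ... + x^12)^2. By inclusion-exclusion on dice exceeding 12: Σ_j (-1)^j C(2,j)·C(9-1-12j, 1) = C(2,0)·C(8,1) = 1·8 = 8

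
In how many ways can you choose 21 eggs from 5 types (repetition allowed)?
C(21+5-1, 5-1) = C(25, 4) = 12650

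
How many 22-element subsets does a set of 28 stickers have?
C(28,22) = 28!/(22!×6!) = 376740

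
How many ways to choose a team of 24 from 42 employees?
C(42,24) = 42!/(24!×18!) = 353697121050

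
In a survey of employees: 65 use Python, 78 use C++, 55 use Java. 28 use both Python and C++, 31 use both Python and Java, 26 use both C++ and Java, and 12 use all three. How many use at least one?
|A∪B∪C| = 65+78+55-28-31-26+12 = 125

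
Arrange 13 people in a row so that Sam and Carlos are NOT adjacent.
Total - adjacent = 13! - (13-1)!×2 = 6227020800 - 958003200 = 5269017600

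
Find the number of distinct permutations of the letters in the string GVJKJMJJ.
8! / (1! × 1! × 1! × 4! × 1!) = 1680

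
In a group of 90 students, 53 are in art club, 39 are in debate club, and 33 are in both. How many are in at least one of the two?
|A∪B| = |A| + |B| - |A∩B| = 53 + 39 - 33 = 59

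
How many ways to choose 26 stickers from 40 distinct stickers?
C(40,26) = 40!/(26!×14!) = 23206929840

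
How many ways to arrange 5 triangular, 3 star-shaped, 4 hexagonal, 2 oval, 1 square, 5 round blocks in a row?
20! / (5! × 3! × 4! × 2! × 1! × 5!) = 586637251200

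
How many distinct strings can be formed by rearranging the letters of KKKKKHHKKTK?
11! / (8! × 1! × 2!) = 495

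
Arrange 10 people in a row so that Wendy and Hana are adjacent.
Treat as block: (10-1)! × 2! = 362880 × 2 = 725760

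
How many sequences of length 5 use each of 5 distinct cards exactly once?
5! = 120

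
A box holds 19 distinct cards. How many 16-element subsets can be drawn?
C(19,16) = 19!/(16!×3!) = 969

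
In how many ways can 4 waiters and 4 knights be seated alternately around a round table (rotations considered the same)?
Fix one of the waiters: (4-1)! ways for the remaining waiters, × 4! ways for the knights = 6 × 24 = 144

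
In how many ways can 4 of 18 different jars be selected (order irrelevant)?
C(18,4) = 18!/(4!×14!) = 3060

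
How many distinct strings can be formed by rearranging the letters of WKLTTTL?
7! / (1! × 1! × 2! × 3!) = 420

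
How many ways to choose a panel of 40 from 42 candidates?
C(42,40) = 42!/(40!×2!) = 861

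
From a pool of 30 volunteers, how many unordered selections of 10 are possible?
C(30,10) = 30!/(10!×20!) = 30045015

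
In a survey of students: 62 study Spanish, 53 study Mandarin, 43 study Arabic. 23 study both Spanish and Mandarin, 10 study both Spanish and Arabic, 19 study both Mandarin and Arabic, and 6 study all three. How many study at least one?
|A∪B∪C| = 62+53+43-23-10-19+6 = 112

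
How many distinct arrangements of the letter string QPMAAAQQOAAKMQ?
14! / (5! × 1! × 1! × 4! × 1! × 2!) = 15135120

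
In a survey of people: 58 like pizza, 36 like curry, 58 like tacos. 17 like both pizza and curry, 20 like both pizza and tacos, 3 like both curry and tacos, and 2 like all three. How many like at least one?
|A∪B∪C| = 58+36+58-17-20-3+2 = 114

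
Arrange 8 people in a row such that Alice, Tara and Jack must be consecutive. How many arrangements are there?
Treat the 3 as one block: (8-3+1)! × 3! = 720 × 6 = 4320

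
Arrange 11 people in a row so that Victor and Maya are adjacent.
Treat as block: (11-1)! × 2! = 3628800 × 2 = 7257600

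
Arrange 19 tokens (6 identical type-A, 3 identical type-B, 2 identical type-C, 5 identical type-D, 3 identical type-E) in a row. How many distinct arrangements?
19! / (6! × 3! × 2! × 5! × 3!) = 19554575040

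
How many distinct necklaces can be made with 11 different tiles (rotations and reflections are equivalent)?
(11-1)!/2 = 3628800/2 = 1814400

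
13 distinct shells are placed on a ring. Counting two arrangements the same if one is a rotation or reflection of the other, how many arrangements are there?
(13-1)!/2 = 479001600/2 = 239500800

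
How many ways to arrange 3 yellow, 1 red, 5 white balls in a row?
9! / (3! × 1! × 5!) = 504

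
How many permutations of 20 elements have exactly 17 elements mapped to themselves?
Choose the 17 fixed points C(20,17) = 1140, derange the rest: !3 = Σ_{j=0}^{3} (-1)^j·3!/j! = 6 - 6 + 3 - 1 = 2. Product = 1140 × 2 = 2280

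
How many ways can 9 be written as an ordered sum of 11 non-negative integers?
C(9+11-1, 11-1) = C(19, 10) = 92378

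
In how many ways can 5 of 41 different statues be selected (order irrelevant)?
C(41,5) = 41!/(5!×36!) = 749398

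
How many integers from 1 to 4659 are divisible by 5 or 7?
⌊4659/5⌋ + ⌊4659/7⌋ - ⌊4659/35⌋ = 931 + 665 - 133 = 1463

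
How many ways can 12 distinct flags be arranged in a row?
12! = 479001600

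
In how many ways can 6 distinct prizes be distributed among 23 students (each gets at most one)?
P(23,6) = 23!/(23-6)! = 72681840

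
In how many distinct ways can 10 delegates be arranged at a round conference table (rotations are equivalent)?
Circular: fix one position, arrange the rest. (10-1)! = 362880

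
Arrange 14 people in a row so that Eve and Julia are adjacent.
Treat as block: (14-1)! × 2! = 6227020800 × 2 = 12454041600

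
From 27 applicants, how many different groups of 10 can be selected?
C(27,10) = 27!/(10!×17!) = 8436285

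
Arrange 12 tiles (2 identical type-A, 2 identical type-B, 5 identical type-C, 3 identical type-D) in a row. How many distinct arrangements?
12! / (2! × 2! × 5! × 3!) = 166320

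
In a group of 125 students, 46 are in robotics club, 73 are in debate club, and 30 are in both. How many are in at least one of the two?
|A∪B| = |A| + |B| - |A∩B| = 46 + 73 - 30 = 89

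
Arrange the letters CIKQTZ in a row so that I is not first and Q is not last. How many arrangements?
By inclusion-exclusion: 6! - 2×(6-1)! + (6-2)! = 720 - 240 + 24 = 504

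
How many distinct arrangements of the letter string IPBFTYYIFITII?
13! / (5! × 1! × 1! × 2! × 2! × 2!) = 6486480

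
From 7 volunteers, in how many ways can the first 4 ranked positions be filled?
P(7,4) = 7!/(7-4)! = 840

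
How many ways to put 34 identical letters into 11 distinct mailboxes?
C(34+11-1, 11-1) = C(44, 10) = 2481256778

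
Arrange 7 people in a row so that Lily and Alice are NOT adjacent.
Total - adjacent = 7! - (7-1)!×2 = 5040 - 1440 = 3600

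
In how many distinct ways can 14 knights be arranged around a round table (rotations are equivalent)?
Circular: fix one position, arrange the rest. (14-1)! = 6227020800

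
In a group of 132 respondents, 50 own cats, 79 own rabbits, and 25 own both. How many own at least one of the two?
|A∪B| = |A| + |B| - |A∩B| = 50 + 79 - 25 = 104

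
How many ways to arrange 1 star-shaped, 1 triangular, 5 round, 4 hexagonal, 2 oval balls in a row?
13! / (1! × 1! × 5! × 4! × 2!) = 1081080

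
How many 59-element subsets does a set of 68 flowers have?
C(68,59) = 68!/(59!×9!) = 49280065120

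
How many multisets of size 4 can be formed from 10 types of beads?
C(4+10-1, 10-1) = C(13, 9) = 715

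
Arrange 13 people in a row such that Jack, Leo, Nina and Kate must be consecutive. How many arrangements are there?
Treat the 4 as one block: (13-4+1)! × 4! = 3628800 × 24 = 87091200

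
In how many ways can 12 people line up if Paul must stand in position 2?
Fix one position: (12-1)! = 39916800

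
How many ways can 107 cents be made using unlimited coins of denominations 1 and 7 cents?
Coefficient of x^107 in 1/(1-x^1) · 1/(1-x^7). Use j coins of 7 for j = 0..⌊107/7⌋ = 15, the rest in 1s: 15 + 1 = 16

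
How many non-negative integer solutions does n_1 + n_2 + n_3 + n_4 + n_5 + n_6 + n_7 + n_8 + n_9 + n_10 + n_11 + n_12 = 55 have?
C(55+12-1, 12-1) = C(66, 11) = 1074082795968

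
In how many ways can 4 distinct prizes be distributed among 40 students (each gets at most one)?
P(40,4) = 40!/(40-4)! = 2193360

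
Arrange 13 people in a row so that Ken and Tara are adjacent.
Treat as block: (13-1)! × 2! = 479001600 × 2 = 958003200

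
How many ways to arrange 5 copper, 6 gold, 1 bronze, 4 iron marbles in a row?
16! / (5! × 6! × 1! × 4!) = 10090080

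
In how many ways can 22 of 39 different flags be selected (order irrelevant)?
C(39,22) = 39!/(22!×17!) = 51021117810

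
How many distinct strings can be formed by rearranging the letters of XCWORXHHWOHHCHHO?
16! / (3! × 2! × 2! × 1! × 2! × 6!) = 605404800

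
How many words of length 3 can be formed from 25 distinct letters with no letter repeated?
P(25,3) = 25!/(25-3)! = 13800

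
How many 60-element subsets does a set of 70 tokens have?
C(70,60) = 70!/(60!×10!) = 396704524216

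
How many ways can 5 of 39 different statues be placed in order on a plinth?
P(39,5) = 39!/(39-5)! = 69090840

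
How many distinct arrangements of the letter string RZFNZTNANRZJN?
13! / (3! × 1! × 4! × 1! × 1! × 2! × 1!) = 21621600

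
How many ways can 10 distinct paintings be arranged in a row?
10! = 3628800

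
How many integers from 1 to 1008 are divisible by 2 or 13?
⌊1008/2⌋ + ⌊1008/13⌋ - ⌊1008/26⌋ = 504 + 77 - 38 = 543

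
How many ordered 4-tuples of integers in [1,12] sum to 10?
Coefficient of x^10 in (x + x² + ... + x^12)^4. By inclusion-exclusion on dice exceeding 12: Σ_j (-1)^j C(4,j)·C(10-1-12j, 3) = C(4,0)·C(9,3) = 1·84 = 84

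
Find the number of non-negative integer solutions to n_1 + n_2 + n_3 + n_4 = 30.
C(30+4-1, 4-1) = C(33, 3) = 5456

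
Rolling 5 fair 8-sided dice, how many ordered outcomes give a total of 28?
Coefficient of x^28 in (x + x² + ... + x^8)^5. By inclusion-exclusion on dice exceeding 8: Σ_j (-1)^j C(5,j)·C(28-1-8j, 4) = C(5,0)·C(27,4) - C(5,1)·C(19,4) + C(5,2)·C(11,4) = 1·17550 - 5·3876 + 10·330 = 1470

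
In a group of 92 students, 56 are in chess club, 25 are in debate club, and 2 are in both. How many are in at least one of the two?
|A∪B| = |A| + |B| - |A∩B| = 56 + 25 - 2 = 79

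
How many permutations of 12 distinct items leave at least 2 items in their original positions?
Exactly j fixed points: C(12,j)·!(12-j); sum over j ≥ 2 (derangement numbers via !m = (m-1)·(!(m-1) + !(m-2)): !0..!10 = 1, 0, 1, 2, 9, 44, 265, 1854, 14833, 133496, 1334961). Σ_{j=2}^{12} C(12,j)·!(12-j) = C(12,2)·!10 + C(12,3)·!9 + C(12,4)·!8 + C(12,5)·!7 + C(12,6)·!6 + C(12,7)·!5 + C(12,8)·!4 + C(12,9)·!3 + C(12,10)·!2 + C(12,11)·!1 + C(12,12)·!0 = 66·1334961 + 220·133496 + 495·14833 + 792·1854 + 924·265 + 792·44 + 495·9 + 220·2 + 66·1 + 12·0 + 1·1 = 126571919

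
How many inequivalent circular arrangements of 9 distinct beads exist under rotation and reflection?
(9-1)!/2 = 40320/2 = 20160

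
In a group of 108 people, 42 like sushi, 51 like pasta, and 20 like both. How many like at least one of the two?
|A∪B| = |A| + |B| - |A∩B| = 42 + 51 - 20 = 73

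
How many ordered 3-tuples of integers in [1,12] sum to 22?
Coefficient of x^22 in (x + x² + ... + x^12)^3. By inclusion-exclusion on dice exceeding 12: Σ_j (-1)^j C(3,j)·C(22-1-12j, 2) = C(3,0)·C(21,2) - C(3,1)·C(9,2) = 1·210 - 3·36 = 102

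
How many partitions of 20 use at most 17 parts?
By conjugation, equals partitions of 20 into parts ≤ 17. Let r_j(i) = number of partitions of i into parts ≤ j, for i = 0..20. r_1(i) = 1 for all i; r_j(i) = r_{j-1}(i) + r_j(i-j). Rows j = 2..17: ≤2: 1 1 2 2 3 3 4 4 5 5 6 6 7 7 8 8 9 9 10 10 11; ≤3: 1 1 2 3 4 5 7 8 10 12 14 16 19 21 24 27 30 33 37 40 44; ≤4: 1 1 2 3 5 6 9 11 15 18 23 27 34 39 47 54 64 72 84 94 108; ≤5: 1 1 2 3 5 7 10 13 18 23 30 37 47 57 70 84 101 119 141 164 192; ≤6: 1 1 2 3 5 7 11 14 20 26 35 44 58 71 90 110 136 163 199 235 282; ≤7: 1 1 2 3 5 7 11 15 21 28 38 49 65 82 105 131 164 201 248 300 364; ≤8: 1 1 2 3 5 7 11 15 22 29 40 52 70 89 116 146 186 230 288 352 434; ≤9: 1 1 2 3 5 7 11 15 22 30 41 54 73 94 123 157 201 252 318 393 488; ≤10: 1 1 2 3 5 7 11 15 22 30 42 55 75 97 128 164 212 267 340 423 530; ≤11: 1 1 2 3 5 7 11 15 22 30 42 56 76 99 131 169 219 278 355 445 560; ≤12: 1 1 2 3 5 7 11 15 22 30 42 56 77 100 133 172 224 285 366 460 582; ≤13: 1 1 2 3 5 7 11 15 22 30 42 56 77 101 134 174 227 290 373 471 597; ≤14: 1 1 2 3 5 7 11 15 22 30 42 56 77 101 135 175 229 293 378 478 608; ≤15: 1 1 2 3 5 7 11 15 22 30 42 56 77 101 135 176 230 295 381 483 615; ≤16: 1 1 2 3 5 7 11 15 22 30 42 56 77 101 135 176 231 296 383 486 620; ≤17: 1 1 2 3 5 7 11 15 22 30 42 56 77 101 135 176 231 297 384 488 623. r_17(20) = 623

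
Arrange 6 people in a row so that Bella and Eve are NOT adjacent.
Total - adjacent = 6! - (6-1)!×2 = 720 - 240 = 480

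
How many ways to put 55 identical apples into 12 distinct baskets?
C(55+12-1, 12-1) = C(66, 11) = 1074082795968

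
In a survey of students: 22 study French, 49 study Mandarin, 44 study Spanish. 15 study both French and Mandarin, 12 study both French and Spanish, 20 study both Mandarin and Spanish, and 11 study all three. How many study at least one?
|A∪B∪C| = 22+49+44-15-12-20+11 = 79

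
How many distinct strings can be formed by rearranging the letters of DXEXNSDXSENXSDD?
15! / (2! × 4! × 4! × 3! × 2!) = 94594500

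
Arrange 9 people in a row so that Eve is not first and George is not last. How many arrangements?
By inclusion-exclusion: 9! - 2×(9-1)! + (9-2)! = 362880 - 80640 + 5040 = 287280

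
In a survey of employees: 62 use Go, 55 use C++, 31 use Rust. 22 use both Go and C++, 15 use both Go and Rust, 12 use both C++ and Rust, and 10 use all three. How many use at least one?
|A∪B∪C| = 62+55+31-22-15-12+10 = 109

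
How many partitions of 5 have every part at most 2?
Let r_j(i) = number of partitions of i into parts ≤ j, for i = 0..5. r_1(i) = 1 for all i; r_j(i) = r_{j-1}(i) + r_j(i-j). Rows j = 2..2: ≤2: 1 1 2 2 3 3. r_2(5) = 3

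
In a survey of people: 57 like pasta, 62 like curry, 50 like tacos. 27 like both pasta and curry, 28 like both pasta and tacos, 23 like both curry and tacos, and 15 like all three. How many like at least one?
|A∪B∪C| = 57+62+50-27-28-23+15 = 106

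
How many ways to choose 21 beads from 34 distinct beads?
C(34,21) = 34!/(21!×13!) = 927983760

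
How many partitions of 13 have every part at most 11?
Let r_j(i) = number of partitions of i into parts ≤ j, for i = 0..13. r_1(i) = 1 for all i; r_j(i) = r_{j-1}(i) + r_j(i-j). Rows j = 2..11: ≤2: 1 1 2 2 3 3 4 4 5 5 6 6 7 7; ≤3: 1 1 2 3 4 5 7 8 10 12 14 16 19 21; ≤4: 1 1 2 3 5 6 9 11 15 18 23 27 34 39; ≤5: 1 1 2 3 5 7 10 13 18 23 30 37 47 57; ≤6: 1 1 2 3 5 7 11 14 20 26 35 44 58 71; ≤7: 1 1 2 3 5 7 11 15 21 28 38 49 65 82; ≤8: 1 1 2 3 5 7 11 15 22 29 40 52 70 89; ≤9: 1 1 2 3 5 7 11 15 22 30 41 54 73 94; ≤10: 1 1 2 3 5 7 11 15 22 30 42 55 75 97; ≤11: 1 1 2 3 5 7 11 15 22 30 42 56 76 99. r_11(13) = 99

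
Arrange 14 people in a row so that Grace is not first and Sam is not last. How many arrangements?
By inclusion-exclusion: 14! - 2×(14-1)! + (14-2)! = 87178291200 - 12454041600 + 479001600 = 75203251200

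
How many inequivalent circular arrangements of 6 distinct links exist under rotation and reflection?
(6-1)!/2 = 120/2 = 60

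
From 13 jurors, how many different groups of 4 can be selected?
C(13,4) = 13!/(4!×9!) = 715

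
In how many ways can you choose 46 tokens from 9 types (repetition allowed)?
C(46+9-1, 9-1) = C(54, 8) = 1040465790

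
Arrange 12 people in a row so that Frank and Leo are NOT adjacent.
Total - adjacent = 12! - (12-1)!×2 = 479001600 - 79833600 = 399168000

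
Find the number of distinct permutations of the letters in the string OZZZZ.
5! / (4! × 1!) = 5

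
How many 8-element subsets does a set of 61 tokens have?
C(61,8) = 61!/(8!×53!) = 2944827765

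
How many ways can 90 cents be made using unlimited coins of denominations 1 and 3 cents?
Coefficient of x^90 in 1/(1-x^1) · 1/(1-x^3). Use j coins of 3 for j = 0..⌊90/3⌋ = 30, the rest in 1s: 30 + 1 = 31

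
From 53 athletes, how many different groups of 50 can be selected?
C(53,50) = 53!/(50!×3!) = 23426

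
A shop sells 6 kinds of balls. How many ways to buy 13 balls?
C(13+6-1, 6-1) = C(18, 5) = 8568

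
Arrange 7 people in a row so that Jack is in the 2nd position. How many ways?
Fix one position: (7-1)! = 720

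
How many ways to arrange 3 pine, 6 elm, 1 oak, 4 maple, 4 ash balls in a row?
18! / (3! × 6! × 1! × 4! × 4!) = 2572970400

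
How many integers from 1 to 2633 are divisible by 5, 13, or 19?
⌊2633/5⌋+⌊2633/13⌋+⌊2633/19⌋ - ⌊2633/65⌋-⌊2633/95⌋-⌊2633/247⌋ + ⌊2633/1235⌋ = 526+202+138 - 40-27-10 + 2 = 791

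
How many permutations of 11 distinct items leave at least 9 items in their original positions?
Exactly j fixed points: C(11,j)·!(11-j); sum over j ≥ 9 (derangement numbers via !m = (m-1)·(!(m-1) + !(m-2)): !0..!2 = 1, 0, 1). Σ_{j=9}^{11} C(11,j)·!(11-j) = C(11,9)·!2 + C(11,10)·!1 + C(11,11)·!0 = 55·1 + 11·0 + 1·1 = 56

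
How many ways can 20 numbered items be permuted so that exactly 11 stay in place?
Choose the 11 fixed points C(20,11) = 167960, derange the rest: !9 = Σ_{j=0}^{9} (-1)^j·9!/j! = 362880 - 362880 + 181440 - 60480 + 15120 - 3024 + 504 - 72 + 9 - 1 = 133496. Product = 167960 × 133496 = 22421988160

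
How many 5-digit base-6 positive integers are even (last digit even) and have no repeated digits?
Last∈{0,2,4}. Last=0: 120. Last nonzero: 2×4×P(4,3) = 192. Total = 312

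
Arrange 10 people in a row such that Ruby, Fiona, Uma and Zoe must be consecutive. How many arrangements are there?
Treat the 4 as one block: (10-4+1)! × 4! = 5040 × 24 = 120960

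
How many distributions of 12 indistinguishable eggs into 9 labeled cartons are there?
C(12+9-1, 9-1) = C(20, 8) = 125970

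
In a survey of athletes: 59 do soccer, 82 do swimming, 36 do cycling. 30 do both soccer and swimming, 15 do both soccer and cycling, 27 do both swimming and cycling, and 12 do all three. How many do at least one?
|A∪B∪C| = 59+82+36-30-15-27+12 = 117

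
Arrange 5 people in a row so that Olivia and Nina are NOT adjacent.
Total - adjacent = 5! - (5-1)!×2 = 120 - 48 = 72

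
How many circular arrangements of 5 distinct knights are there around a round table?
Circular: fix one position, arrange the rest. (5-1)! = 24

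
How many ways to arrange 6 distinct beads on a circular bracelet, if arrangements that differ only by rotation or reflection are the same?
(6-1)!/2 = 120/2 = 60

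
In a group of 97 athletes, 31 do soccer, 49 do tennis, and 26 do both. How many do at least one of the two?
|A∪B| = |A| + |B| - |A∩B| = 31 + 49 - 26 = 54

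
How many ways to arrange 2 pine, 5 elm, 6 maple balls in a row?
13! / (2! × 5! × 6!) = 36036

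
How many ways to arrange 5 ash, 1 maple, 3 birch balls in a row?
9! / (5! × 1! × 3!) = 504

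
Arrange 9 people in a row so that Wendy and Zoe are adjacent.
Treat as block: (9-1)! × 2! = 40320 × 2 = 80640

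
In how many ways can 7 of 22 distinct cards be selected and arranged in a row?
P(22,7) = 22!/(22-7)! = 859541760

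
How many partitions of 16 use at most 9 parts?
By conjugation, equals partitions of 16 into parts ≤ 9. Let r_j(i) = number of partitions of i into parts ≤ j, for i = 0..16. r_1(i) = 1 for all i; r_j(i) = r_{j-1}(i) + r_j(i-j). Rows j = 2..9: ≤2: 1 1 2 2 3 3 4 4 5 5 6 6 7 7 8 8 9; ≤3: 1 1 2 3 4 5 7 8 10 12 14 16 19 21 24 27 30; ≤4: 1 1 2 3 5 6 9 11 15 18 23 27 34 39 47 54 64; ≤5: 1 1 2 3 5 7 10 13 18 23 30 37 47 57 70 84 101; ≤6: 1 1 2 3 5 7 11 14 20 26 35 44 58 71 90 110 136; ≤7: 1 1 2 3 5 7 11 15 21 28 38 49 65 82 105 131 164; ≤8: 1 1 2 3 5 7 11 15 22 29 40 52 70 89 116 146 186; ≤9: 1 1 2 3 5 7 11 15 22 30 41 54 73 94 123 157 201. r_9(16) = 201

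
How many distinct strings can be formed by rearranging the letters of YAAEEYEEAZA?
11! / (4! × 2! × 1! × 4!) = 34650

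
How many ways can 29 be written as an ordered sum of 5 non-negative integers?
C(29+5-1, 5-1) = C(33, 4) = 40920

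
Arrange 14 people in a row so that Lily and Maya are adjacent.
Treat as block: (14-1)! × 2! = 6227020800 × 2 = 12454041600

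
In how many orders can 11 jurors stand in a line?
11! = 39916800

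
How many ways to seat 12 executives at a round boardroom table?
Circular: fix one position, arrange the rest. (12-1)! = 39916800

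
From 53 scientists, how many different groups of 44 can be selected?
C(53,44) = 53!/(44!×9!) = 4431613550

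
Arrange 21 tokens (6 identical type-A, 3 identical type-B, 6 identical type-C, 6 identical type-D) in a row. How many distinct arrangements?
21! / (6! × 3! × 6! × 6!) = 22813670880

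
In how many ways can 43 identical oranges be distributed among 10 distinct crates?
C(43+10-1, 10-1) = C(52, 9) = 3679075400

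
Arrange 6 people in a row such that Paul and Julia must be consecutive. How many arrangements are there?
Treat the 2 as one block: (6-2+1)! × 2! = 120 × 2 = 240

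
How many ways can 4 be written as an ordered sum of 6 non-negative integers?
C(4+6-1, 6-1) = C(9, 5) = 126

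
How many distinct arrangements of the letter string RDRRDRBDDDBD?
12! / (2! × 4! × 6!) = 13860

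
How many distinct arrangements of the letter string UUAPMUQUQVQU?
12! / (1! × 1! × 1! × 3! × 1! × 5!) = 665280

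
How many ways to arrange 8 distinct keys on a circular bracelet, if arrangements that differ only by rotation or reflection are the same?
(8-1)!/2 = 5040/2 = 2520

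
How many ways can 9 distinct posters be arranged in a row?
9! = 362880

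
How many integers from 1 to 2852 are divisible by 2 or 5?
⌊2852/2⌋ + ⌊2852/5⌋ - ⌊2852/10⌋ = 1426 + 570 - 285 = 1711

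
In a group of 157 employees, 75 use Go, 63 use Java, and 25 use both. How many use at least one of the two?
|A∪B| = |A| + |B| - |A∩B| = 75 + 63 - 25 = 113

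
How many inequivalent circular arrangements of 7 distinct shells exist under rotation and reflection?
(7-1)!/2 = 720/2 = 360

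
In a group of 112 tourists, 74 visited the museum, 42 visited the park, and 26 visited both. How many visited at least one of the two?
|A∪B| = |A| + |B| - |A∩B| = 74 + 42 - 26 = 90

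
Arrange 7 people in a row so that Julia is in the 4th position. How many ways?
Fix one position: (7-1)! = 720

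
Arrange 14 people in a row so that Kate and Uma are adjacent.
Treat as block: (14-1)! × 2! = 6227020800 × 2 = 12454041600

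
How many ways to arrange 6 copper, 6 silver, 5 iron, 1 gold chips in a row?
18! / (6! × 6! × 5! × 1!) = 102918816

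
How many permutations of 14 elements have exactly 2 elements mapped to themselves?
Choose the 2 fixed points C(14,2) = 91, derange the rest: !12 = Σ_{j=0}^{12} (-1)^j·12!/j! = 479001600 - 479001600 + 239500800 - 79833600 + 19958400 - 3991680 + 665280 - 95040 + 11880 - 1320 + 132 - 12 + 1 = 176214841. Product = 91 × 176214841 = 16035550531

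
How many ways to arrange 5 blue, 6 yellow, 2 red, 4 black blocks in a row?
17! / (5! × 6! × 2! × 4!) = 85765680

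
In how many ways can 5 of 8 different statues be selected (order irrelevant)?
C(8,5) = 8!/(5!×3!) = 56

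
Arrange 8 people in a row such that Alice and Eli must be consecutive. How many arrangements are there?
Treat the 2 as one block: (8-2+1)! × 2! = 5040 × 2 = 10080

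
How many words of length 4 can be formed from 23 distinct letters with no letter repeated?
P(23,4) = 23!/(23-4)! = 212520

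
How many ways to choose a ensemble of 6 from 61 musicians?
C(61,6) = 61!/(6!×55!) = 55525372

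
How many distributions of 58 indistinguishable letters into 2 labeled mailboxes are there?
C(58+2-1, 2-1) = C(59, 1) = 59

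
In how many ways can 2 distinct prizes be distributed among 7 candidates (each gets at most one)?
P(7,2) = 7!/(7-2)! = 42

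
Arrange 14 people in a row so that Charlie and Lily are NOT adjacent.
Total - adjacent = 14! - (14-1)!×2 = 87178291200 - 12454041600 = 74724249600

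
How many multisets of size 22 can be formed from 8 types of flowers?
C(22+8-1, 8-1) = C(29, 7) = 1560780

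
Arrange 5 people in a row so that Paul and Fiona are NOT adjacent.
Total - adjacent = 5! - (5-1)!×2 = 120 - 48 = 72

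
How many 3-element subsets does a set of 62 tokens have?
C(62,3) = 62!/(3!×59!) = 37820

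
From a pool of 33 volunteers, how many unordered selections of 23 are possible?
C(33,23) = 33!/(23!×10!) = 92561040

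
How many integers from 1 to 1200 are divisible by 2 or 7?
⌊1200/2⌋ + ⌊1200/7⌋ - ⌊1200/14⌋ = 600 + 171 - 85 = 686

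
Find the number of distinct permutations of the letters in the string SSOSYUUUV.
9! / (1! × 1! × 3! × 1! × 3!) = 10080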